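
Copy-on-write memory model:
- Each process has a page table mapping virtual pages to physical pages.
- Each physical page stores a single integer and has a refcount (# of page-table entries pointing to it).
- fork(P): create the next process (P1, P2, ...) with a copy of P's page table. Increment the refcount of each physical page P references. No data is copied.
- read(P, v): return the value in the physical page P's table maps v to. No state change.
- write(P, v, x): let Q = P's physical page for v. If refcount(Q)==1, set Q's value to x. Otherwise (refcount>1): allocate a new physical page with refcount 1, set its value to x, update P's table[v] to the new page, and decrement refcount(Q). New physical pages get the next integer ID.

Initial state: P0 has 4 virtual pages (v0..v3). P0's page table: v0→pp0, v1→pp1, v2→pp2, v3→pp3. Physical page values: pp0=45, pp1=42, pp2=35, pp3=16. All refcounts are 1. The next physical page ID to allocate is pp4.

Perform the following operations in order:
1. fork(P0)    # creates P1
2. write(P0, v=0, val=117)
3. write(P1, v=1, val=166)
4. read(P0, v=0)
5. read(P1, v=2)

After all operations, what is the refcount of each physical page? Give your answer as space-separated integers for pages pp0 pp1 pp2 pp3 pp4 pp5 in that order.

Answer: 1 1 2 2 1 1

Derivation:
Op 1: fork(P0) -> P1. 4 ppages; refcounts: pp0:2 pp1:2 pp2:2 pp3:2
Op 2: write(P0, v0, 117). refcount(pp0)=2>1 -> COPY to pp4. 5 ppages; refcounts: pp0:1 pp1:2 pp2:2 pp3:2 pp4:1
Op 3: write(P1, v1, 166). refcount(pp1)=2>1 -> COPY to pp5. 6 ppages; refcounts: pp0:1 pp1:1 pp2:2 pp3:2 pp4:1 pp5:1
Op 4: read(P0, v0) -> 117. No state change.
Op 5: read(P1, v2) -> 35. No state change.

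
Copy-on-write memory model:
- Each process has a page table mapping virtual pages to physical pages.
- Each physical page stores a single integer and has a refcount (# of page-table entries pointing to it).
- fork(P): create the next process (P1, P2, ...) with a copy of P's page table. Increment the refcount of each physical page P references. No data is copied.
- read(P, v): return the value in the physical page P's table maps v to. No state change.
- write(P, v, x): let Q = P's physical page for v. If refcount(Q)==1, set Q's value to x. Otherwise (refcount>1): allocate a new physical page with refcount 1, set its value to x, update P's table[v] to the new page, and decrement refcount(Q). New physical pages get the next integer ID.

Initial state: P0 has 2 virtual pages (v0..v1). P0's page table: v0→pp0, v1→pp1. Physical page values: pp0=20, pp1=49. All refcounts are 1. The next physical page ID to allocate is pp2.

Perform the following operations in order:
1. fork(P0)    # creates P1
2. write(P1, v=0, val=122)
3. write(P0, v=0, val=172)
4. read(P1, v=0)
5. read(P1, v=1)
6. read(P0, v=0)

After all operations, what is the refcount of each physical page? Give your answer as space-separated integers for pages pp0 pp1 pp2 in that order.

Op 1: fork(P0) -> P1. 2 ppages; refcounts: pp0:2 pp1:2
Op 2: write(P1, v0, 122). refcount(pp0)=2>1 -> COPY to pp2. 3 ppages; refcounts: pp0:1 pp1:2 pp2:1
Op 3: write(P0, v0, 172). refcount(pp0)=1 -> write in place. 3 ppages; refcounts: pp0:1 pp1:2 pp2:1
Op 4: read(P1, v0) -> 122. No state change.
Op 5: read(P1, v1) -> 49. No state change.
Op 6: read(P0, v0) -> 172. No state change.

Answer: 1 2 1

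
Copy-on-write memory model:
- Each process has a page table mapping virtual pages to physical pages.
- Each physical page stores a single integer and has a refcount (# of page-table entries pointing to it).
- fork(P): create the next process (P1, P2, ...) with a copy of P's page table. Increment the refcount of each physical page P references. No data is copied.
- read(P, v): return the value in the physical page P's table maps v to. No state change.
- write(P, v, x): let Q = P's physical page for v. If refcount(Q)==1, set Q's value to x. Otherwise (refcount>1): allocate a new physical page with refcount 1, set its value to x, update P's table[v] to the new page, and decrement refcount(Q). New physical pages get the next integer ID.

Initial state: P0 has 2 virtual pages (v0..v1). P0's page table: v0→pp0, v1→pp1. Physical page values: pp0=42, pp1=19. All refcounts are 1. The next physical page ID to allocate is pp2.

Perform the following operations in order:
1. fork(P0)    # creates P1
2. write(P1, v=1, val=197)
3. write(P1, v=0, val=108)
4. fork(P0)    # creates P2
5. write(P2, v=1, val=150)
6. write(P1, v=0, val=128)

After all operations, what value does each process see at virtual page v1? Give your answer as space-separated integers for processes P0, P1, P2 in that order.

Answer: 19 197 150

Derivation:
Op 1: fork(P0) -> P1. 2 ppages; refcounts: pp0:2 pp1:2
Op 2: write(P1, v1, 197). refcount(pp1)=2>1 -> COPY to pp2. 3 ppages; refcounts: pp0:2 pp1:1 pp2:1
Op 3: write(P1, v0, 108). refcount(pp0)=2>1 -> COPY to pp3. 4 ppages; refcounts: pp0:1 pp1:1 pp2:1 pp3:1
Op 4: fork(P0) -> P2. 4 ppages; refcounts: pp0:2 pp1:2 pp2:1 pp3:1
Op 5: write(P2, v1, 150). refcount(pp1)=2>1 -> COPY to pp4. 5 ppages; refcounts: pp0:2 pp1:1 pp2:1 pp3:1 pp4:1
Op 6: write(P1, v0, 128). refcount(pp3)=1 -> write in place. 5 ppages; refcounts: pp0:2 pp1:1 pp2:1 pp3:1 pp4:1
P0: v1 -> pp1 = 19
P1: v1 -> pp2 = 197
P2: v1 -> pp4 = 150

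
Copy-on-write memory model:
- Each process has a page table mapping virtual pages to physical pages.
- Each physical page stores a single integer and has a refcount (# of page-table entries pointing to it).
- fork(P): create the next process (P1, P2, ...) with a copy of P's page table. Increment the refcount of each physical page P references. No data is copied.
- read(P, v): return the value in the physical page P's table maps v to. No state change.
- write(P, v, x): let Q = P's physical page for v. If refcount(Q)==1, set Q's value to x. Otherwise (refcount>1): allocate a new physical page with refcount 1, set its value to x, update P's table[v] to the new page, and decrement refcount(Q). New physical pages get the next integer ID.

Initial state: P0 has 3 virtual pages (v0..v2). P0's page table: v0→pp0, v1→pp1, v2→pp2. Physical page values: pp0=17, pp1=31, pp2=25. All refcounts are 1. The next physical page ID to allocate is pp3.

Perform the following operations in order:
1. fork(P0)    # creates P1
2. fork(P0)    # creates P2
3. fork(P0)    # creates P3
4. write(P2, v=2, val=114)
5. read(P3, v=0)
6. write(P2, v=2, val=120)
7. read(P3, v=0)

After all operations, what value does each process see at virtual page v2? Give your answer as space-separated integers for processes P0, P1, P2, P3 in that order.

Answer: 25 25 120 25

Derivation:
Op 1: fork(P0) -> P1. 3 ppages; refcounts: pp0:2 pp1:2 pp2:2
Op 2: fork(P0) -> P2. 3 ppages; refcounts: pp0:3 pp1:3 pp2:3
Op 3: fork(P0) -> P3. 3 ppages; refcounts: pp0:4 pp1:4 pp2:4
Op 4: write(P2, v2, 114). refcount(pp2)=4>1 -> COPY to pp3. 4 ppages; refcounts: pp0:4 pp1:4 pp2:3 pp3:1
Op 5: read(P3, v0) -> 17. No state change.
Op 6: write(P2, v2, 120). refcount(pp3)=1 -> write in place. 4 ppages; refcounts: pp0:4 pp1:4 pp2:3 pp3:1
Op 7: read(P3, v0) -> 17. No state change.
P0: v2 -> pp2 = 25
P1: v2 -> pp2 = 25
P2: v2 -> pp3 = 120
P3: v2 -> pp2 = 25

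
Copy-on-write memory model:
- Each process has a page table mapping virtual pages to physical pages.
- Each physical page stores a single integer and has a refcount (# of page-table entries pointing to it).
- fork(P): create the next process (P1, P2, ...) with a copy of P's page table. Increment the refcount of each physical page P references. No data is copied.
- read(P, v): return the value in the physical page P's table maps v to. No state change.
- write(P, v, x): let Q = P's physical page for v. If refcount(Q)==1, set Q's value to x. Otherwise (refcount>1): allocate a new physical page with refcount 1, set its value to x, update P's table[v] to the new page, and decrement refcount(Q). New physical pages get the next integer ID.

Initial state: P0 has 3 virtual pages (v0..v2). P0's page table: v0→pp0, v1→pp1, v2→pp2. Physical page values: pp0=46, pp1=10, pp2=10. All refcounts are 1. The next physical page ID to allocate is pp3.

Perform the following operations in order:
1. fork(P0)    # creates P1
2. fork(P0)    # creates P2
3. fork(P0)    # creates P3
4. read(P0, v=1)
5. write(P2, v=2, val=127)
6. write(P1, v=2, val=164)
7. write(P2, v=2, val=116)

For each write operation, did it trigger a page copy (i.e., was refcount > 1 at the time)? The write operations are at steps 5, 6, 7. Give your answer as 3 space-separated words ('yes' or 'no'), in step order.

Op 1: fork(P0) -> P1. 3 ppages; refcounts: pp0:2 pp1:2 pp2:2
Op 2: fork(P0) -> P2. 3 ppages; refcounts: pp0:3 pp1:3 pp2:3
Op 3: fork(P0) -> P3. 3 ppages; refcounts: pp0:4 pp1:4 pp2:4
Op 4: read(P0, v1) -> 10. No state change.
Op 5: write(P2, v2, 127). refcount(pp2)=4>1 -> COPY to pp3. 4 ppages; refcounts: pp0:4 pp1:4 pp2:3 pp3:1
Op 6: write(P1, v2, 164). refcount(pp2)=3>1 -> COPY to pp4. 5 ppages; refcounts: pp0:4 pp1:4 pp2:2 pp3:1 pp4:1
Op 7: write(P2, v2, 116). refcount(pp3)=1 -> write in place. 5 ppages; refcounts: pp0:4 pp1:4 pp2:2 pp3:1 pp4:1

yes yes no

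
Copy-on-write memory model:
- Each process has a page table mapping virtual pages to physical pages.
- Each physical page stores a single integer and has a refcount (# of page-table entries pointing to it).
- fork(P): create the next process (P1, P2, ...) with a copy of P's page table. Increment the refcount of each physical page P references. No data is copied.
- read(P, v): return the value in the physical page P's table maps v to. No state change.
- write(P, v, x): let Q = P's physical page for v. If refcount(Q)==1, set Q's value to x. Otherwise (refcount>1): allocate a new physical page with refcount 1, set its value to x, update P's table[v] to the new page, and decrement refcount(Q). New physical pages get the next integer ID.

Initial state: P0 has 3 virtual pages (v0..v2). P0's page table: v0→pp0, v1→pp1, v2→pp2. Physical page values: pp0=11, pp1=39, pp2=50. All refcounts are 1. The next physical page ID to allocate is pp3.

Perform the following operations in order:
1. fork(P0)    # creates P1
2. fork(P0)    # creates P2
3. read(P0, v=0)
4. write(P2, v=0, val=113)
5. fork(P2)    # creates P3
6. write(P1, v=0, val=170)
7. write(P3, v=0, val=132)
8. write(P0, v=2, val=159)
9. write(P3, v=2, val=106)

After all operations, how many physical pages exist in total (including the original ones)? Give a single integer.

Answer: 8

Derivation:
Op 1: fork(P0) -> P1. 3 ppages; refcounts: pp0:2 pp1:2 pp2:2
Op 2: fork(P0) -> P2. 3 ppages; refcounts: pp0:3 pp1:3 pp2:3
Op 3: read(P0, v0) -> 11. No state change.
Op 4: write(P2, v0, 113). refcount(pp0)=3>1 -> COPY to pp3. 4 ppages; refcounts: pp0:2 pp1:3 pp2:3 pp3:1
Op 5: fork(P2) -> P3. 4 ppages; refcounts: pp0:2 pp1:4 pp2:4 pp3:2
Op 6: write(P1, v0, 170). refcount(pp0)=2>1 -> COPY to pp4. 5 ppages; refcounts: pp0:1 pp1:4 pp2:4 pp3:2 pp4:1
Op 7: write(P3, v0, 132). refcount(pp3)=2>1 -> COPY to pp5. 6 ppages; refcounts: pp0:1 pp1:4 pp2:4 pp3:1 pp4:1 pp5:1
Op 8: write(P0, v2, 159). refcount(pp2)=4>1 -> COPY to pp6. 7 ppages; refcounts: pp0:1 pp1:4 pp2:3 pp3:1 pp4:1 pp5:1 pp6:1
Op 9: write(P3, v2, 106). refcount(pp2)=3>1 -> COPY to pp7. 8 ppages; refcounts: pp0:1 pp1:4 pp2:2 pp3:1 pp4:1 pp5:1 pp6:1 pp7:1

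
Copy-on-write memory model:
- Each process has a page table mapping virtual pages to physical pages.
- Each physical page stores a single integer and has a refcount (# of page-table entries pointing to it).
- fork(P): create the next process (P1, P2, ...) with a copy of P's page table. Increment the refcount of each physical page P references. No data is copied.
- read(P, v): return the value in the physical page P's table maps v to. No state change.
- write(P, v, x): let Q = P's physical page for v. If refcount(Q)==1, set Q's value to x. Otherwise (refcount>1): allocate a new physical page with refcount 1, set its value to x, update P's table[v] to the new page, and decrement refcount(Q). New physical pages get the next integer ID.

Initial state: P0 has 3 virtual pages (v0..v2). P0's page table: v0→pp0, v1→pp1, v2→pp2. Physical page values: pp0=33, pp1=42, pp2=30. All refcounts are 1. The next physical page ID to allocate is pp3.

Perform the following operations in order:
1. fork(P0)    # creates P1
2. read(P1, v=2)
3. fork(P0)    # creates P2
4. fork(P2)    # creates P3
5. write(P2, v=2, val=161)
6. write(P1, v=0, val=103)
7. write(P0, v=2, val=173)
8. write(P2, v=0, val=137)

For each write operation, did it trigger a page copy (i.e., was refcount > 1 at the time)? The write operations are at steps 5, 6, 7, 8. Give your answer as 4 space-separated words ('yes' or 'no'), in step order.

Op 1: fork(P0) -> P1. 3 ppages; refcounts: pp0:2 pp1:2 pp2:2
Op 2: read(P1, v2) -> 30. No state change.
Op 3: fork(P0) -> P2. 3 ppages; refcounts: pp0:3 pp1:3 pp2:3
Op 4: fork(P2) -> P3. 3 ppages; refcounts: pp0:4 pp1:4 pp2:4
Op 5: write(P2, v2, 161). refcount(pp2)=4>1 -> COPY to pp3. 4 ppages; refcounts: pp0:4 pp1:4 pp2:3 pp3:1
Op 6: write(P1, v0, 103). refcount(pp0)=4>1 -> COPY to pp4. 5 ppages; refcounts: pp0:3 pp1:4 pp2:3 pp3:1 pp4:1
Op 7: write(P0, v2, 173). refcount(pp2)=3>1 -> COPY to pp5. 6 ppages; refcounts: pp0:3 pp1:4 pp2:2 pp3:1 pp4:1 pp5:1
Op 8: write(P2, v0, 137). refcount(pp0)=3>1 -> COPY to pp6. 7 ppages; refcounts: pp0:2 pp1:4 pp2:2 pp3:1 pp4:1 pp5:1 pp6:1

yes yes yes yes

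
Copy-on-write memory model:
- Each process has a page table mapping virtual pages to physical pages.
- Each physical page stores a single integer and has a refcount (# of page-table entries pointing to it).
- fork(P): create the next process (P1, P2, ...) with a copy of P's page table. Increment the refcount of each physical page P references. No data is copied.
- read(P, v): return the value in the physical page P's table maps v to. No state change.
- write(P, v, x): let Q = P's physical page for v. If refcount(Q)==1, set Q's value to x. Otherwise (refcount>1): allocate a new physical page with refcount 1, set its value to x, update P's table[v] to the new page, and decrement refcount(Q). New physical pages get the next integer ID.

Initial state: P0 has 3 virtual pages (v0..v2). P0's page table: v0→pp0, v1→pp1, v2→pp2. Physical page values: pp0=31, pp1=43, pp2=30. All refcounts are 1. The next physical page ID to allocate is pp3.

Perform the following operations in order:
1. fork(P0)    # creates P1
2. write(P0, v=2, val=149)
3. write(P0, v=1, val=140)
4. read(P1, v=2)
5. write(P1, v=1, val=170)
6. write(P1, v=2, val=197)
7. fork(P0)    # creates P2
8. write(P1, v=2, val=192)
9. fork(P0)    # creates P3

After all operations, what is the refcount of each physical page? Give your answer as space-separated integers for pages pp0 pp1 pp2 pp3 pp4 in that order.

Op 1: fork(P0) -> P1. 3 ppages; refcounts: pp0:2 pp1:2 pp2:2
Op 2: write(P0, v2, 149). refcount(pp2)=2>1 -> COPY to pp3. 4 ppages; refcounts: pp0:2 pp1:2 pp2:1 pp3:1
Op 3: write(P0, v1, 140). refcount(pp1)=2>1 -> COPY to pp4. 5 ppages; refcounts: pp0:2 pp1:1 pp2:1 pp3:1 pp4:1
Op 4: read(P1, v2) -> 30. No state change.
Op 5: write(P1, v1, 170). refcount(pp1)=1 -> write in place. 5 ppages; refcounts: pp0:2 pp1:1 pp2:1 pp3:1 pp4:1
Op 6: write(P1, v2, 197). refcount(pp2)=1 -> write in place. 5 ppages; refcounts: pp0:2 pp1:1 pp2:1 pp3:1 pp4:1
Op 7: fork(P0) -> P2. 5 ppages; refcounts: pp0:3 pp1:1 pp2:1 pp3:2 pp4:2
Op 8: write(P1, v2, 192). refcount(pp2)=1 -> write in place. 5 ppages; refcounts: pp0:3 pp1:1 pp2:1 pp3:2 pp4:2
Op 9: fork(P0) -> P3. 5 ppages; refcounts: pp0:4 pp1:1 pp2:1 pp3:3 pp4:3

Answer: 4 1 1 3 3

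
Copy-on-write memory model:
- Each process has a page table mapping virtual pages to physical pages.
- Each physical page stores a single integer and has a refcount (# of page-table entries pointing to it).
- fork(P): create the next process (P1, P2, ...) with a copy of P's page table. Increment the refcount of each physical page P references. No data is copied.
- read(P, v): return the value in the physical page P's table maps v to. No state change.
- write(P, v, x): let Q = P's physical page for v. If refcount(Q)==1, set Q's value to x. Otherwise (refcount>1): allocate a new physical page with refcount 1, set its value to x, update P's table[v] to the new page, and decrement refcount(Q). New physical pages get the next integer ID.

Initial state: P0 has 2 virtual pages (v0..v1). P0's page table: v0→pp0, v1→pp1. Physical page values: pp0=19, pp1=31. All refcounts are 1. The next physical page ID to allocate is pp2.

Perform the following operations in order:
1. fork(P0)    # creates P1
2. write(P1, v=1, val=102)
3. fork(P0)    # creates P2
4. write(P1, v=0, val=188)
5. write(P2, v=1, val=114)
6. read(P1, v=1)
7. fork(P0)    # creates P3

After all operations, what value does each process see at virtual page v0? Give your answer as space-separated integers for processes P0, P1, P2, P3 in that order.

Answer: 19 188 19 19

Derivation:
Op 1: fork(P0) -> P1. 2 ppages; refcounts: pp0:2 pp1:2
Op 2: write(P1, v1, 102). refcount(pp1)=2>1 -> COPY to pp2. 3 ppages; refcounts: pp0:2 pp1:1 pp2:1
Op 3: fork(P0) -> P2. 3 ppages; refcounts: pp0:3 pp1:2 pp2:1
Op 4: write(P1, v0, 188). refcount(pp0)=3>1 -> COPY to pp3. 4 ppages; refcounts: pp0:2 pp1:2 pp2:1 pp3:1
Op 5: write(P2, v1, 114). refcount(pp1)=2>1 -> COPY to pp4. 5 ppages; refcounts: pp0:2 pp1:1 pp2:1 pp3:1 pp4:1
Op 6: read(P1, v1) -> 102. No state change.
Op 7: fork(P0) -> P3. 5 ppages; refcounts: pp0:3 pp1:2 pp2:1 pp3:1 pp4:1
P0: v0 -> pp0 = 19
P1: v0 -> pp3 = 188
P2: v0 -> pp0 = 19
P3: v0 -> pp0 = 19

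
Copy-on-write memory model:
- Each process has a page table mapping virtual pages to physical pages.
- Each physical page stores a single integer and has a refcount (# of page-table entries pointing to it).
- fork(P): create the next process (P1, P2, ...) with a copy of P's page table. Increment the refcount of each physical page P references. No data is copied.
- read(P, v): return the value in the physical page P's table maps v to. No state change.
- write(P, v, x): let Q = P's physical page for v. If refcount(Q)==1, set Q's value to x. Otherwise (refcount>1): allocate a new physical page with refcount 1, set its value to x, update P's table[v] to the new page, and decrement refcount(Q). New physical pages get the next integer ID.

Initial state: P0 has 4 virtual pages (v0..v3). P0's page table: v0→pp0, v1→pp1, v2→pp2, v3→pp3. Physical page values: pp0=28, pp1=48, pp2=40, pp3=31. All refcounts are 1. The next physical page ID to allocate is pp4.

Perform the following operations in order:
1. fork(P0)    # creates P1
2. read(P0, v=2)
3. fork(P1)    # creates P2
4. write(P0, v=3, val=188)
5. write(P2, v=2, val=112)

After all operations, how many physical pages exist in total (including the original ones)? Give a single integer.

Answer: 6

Derivation:
Op 1: fork(P0) -> P1. 4 ppages; refcounts: pp0:2 pp1:2 pp2:2 pp3:2
Op 2: read(P0, v2) -> 40. No state change.
Op 3: fork(P1) -> P2. 4 ppages; refcounts: pp0:3 pp1:3 pp2:3 pp3:3
Op 4: write(P0, v3, 188). refcount(pp3)=3>1 -> COPY to pp4. 5 ppages; refcounts: pp0:3 pp1:3 pp2:3 pp3:2 pp4:1
Op 5: write(P2, v2, 112). refcount(pp2)=3>1 -> COPY to pp5. 6 ppages; refcounts: pp0:3 pp1:3 pp2:2 pp3:2 pp4:1 pp5:1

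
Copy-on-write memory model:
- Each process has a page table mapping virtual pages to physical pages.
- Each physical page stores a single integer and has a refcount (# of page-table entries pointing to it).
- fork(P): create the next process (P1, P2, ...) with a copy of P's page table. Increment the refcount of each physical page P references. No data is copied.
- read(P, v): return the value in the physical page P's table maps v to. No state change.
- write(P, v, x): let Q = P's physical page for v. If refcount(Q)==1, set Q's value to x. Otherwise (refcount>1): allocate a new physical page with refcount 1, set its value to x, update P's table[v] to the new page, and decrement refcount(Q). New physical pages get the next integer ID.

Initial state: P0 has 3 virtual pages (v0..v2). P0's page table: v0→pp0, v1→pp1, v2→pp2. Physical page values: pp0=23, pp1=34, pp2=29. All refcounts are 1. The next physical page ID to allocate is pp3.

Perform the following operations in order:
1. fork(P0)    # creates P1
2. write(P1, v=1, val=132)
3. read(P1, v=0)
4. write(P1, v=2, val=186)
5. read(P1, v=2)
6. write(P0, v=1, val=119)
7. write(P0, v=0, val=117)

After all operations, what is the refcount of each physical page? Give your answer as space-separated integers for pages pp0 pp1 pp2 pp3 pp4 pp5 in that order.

Answer: 1 1 1 1 1 1

Derivation:
Op 1: fork(P0) -> P1. 3 ppages; refcounts: pp0:2 pp1:2 pp2:2
Op 2: write(P1, v1, 132). refcount(pp1)=2>1 -> COPY to pp3. 4 ppages; refcounts: pp0:2 pp1:1 pp2:2 pp3:1
Op 3: read(P1, v0) -> 23. No state change.
Op 4: write(P1, v2, 186). refcount(pp2)=2>1 -> COPY to pp4. 5 ppages; refcounts: pp0:2 pp1:1 pp2:1 pp3:1 pp4:1
Op 5: read(P1, v2) -> 186. No state change.
Op 6: write(P0, v1, 119). refcount(pp1)=1 -> write in place. 5 ppages; refcounts: pp0:2 pp1:1 pp2:1 pp3:1 pp4:1
Op 7: write(P0, v0, 117). refcount(pp0)=2>1 -> COPY to pp5. 6 ppages; refcounts: pp0:1 pp1:1 pp2:1 pp3:1 pp4:1 pp5:1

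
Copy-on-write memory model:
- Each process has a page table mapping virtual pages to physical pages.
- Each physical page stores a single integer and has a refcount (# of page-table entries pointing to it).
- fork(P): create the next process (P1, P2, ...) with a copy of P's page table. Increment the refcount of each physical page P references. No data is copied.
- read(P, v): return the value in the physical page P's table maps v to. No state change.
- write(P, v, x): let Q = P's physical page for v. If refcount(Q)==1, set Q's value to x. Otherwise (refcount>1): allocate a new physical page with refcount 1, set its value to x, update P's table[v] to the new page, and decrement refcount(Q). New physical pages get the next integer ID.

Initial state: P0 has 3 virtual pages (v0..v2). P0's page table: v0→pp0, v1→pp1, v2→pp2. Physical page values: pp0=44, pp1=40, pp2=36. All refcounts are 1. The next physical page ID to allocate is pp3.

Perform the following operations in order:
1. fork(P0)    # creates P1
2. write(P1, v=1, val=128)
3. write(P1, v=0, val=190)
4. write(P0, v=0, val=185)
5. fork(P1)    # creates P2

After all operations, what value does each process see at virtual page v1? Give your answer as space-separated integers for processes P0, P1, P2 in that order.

Op 1: fork(P0) -> P1. 3 ppages; refcounts: pp0:2 pp1:2 pp2:2
Op 2: write(P1, v1, 128). refcount(pp1)=2>1 -> COPY to pp3. 4 ppages; refcounts: pp0:2 pp1:1 pp2:2 pp3:1
Op 3: write(P1, v0, 190). refcount(pp0)=2>1 -> COPY to pp4. 5 ppages; refcounts: pp0:1 pp1:1 pp2:2 pp3:1 pp4:1
Op 4: write(P0, v0, 185). refcount(pp0)=1 -> write in place. 5 ppages; refcounts: pp0:1 pp1:1 pp2:2 pp3:1 pp4:1
Op 5: fork(P1) -> P2. 5 ppages; refcounts: pp0:1 pp1:1 pp2:3 pp3:2 pp4:2
P0: v1 -> pp1 = 40
P1: v1 -> pp3 = 128
P2: v1 -> pp3 = 128

Answer: 40 128 128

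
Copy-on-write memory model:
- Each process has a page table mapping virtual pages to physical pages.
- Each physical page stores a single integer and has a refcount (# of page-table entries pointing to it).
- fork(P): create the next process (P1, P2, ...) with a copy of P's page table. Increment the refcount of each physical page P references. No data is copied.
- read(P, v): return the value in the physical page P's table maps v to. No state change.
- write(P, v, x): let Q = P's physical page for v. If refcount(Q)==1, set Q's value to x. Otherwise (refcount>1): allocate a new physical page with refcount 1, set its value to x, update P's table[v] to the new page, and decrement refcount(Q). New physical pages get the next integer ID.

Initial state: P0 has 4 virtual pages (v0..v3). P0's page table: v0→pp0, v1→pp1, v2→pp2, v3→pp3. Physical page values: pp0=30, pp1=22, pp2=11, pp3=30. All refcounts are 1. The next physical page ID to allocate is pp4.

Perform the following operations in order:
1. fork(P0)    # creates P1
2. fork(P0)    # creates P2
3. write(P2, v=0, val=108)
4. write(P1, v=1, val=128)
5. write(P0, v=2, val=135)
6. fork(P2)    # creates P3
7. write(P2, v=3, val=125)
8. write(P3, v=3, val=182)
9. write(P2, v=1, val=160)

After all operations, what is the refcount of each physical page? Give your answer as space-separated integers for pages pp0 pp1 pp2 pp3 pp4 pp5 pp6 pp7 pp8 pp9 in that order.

Op 1: fork(P0) -> P1. 4 ppages; refcounts: pp0:2 pp1:2 pp2:2 pp3:2
Op 2: fork(P0) -> P2. 4 ppages; refcounts: pp0:3 pp1:3 pp2:3 pp3:3
Op 3: write(P2, v0, 108). refcount(pp0)=3>1 -> COPY to pp4. 5 ppages; refcounts: pp0:2 pp1:3 pp2:3 pp3:3 pp4:1
Op 4: write(P1, v1, 128). refcount(pp1)=3>1 -> COPY to pp5. 6 ppages; refcounts: pp0:2 pp1:2 pp2:3 pp3:3 pp4:1 pp5:1
Op 5: write(P0, v2, 135). refcount(pp2)=3>1 -> COPY to pp6. 7 ppages; refcounts: pp0:2 pp1:2 pp2:2 pp3:3 pp4:1 pp5:1 pp6:1
Op 6: fork(P2) -> P3. 7 ppages; refcounts: pp0:2 pp1:3 pp2:3 pp3:4 pp4:2 pp5:1 pp6:1
Op 7: write(P2, v3, 125). refcount(pp3)=4>1 -> COPY to pp7. 8 ppages; refcounts: pp0:2 pp1:3 pp2:3 pp3:3 pp4:2 pp5:1 pp6:1 pp7:1
Op 8: write(P3, v3, 182). refcount(pp3)=3>1 -> COPY to pp8. 9 ppages; refcounts: pp0:2 pp1:3 pp2:3 pp3:2 pp4:2 pp5:1 pp6:1 pp7:1 pp8:1
Op 9: write(P2, v1, 160). refcount(pp1)=3>1 -> COPY to pp9. 10 ppages; refcounts: pp0:2 pp1:2 pp2:3 pp3:2 pp4:2 pp5:1 pp6:1 pp7:1 pp8:1 pp9:1

Answer: 2 2 3 2 2 1 1 1 1 1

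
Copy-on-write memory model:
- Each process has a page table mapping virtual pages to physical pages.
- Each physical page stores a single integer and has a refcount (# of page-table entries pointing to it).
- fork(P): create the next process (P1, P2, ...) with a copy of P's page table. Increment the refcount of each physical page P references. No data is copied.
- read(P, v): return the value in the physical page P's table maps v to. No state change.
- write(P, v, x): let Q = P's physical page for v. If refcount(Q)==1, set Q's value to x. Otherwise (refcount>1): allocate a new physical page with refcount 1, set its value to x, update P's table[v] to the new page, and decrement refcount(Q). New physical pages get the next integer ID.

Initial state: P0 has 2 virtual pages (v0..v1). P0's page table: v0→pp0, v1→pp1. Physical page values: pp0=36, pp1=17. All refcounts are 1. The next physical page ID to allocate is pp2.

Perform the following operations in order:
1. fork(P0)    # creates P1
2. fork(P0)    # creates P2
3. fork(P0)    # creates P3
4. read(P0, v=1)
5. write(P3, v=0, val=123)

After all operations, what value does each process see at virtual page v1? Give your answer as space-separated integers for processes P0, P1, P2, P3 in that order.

Answer: 17 17 17 17

Derivation:
Op 1: fork(P0) -> P1. 2 ppages; refcounts: pp0:2 pp1:2
Op 2: fork(P0) -> P2. 2 ppages; refcounts: pp0:3 pp1:3
Op 3: fork(P0) -> P3. 2 ppages; refcounts: pp0:4 pp1:4
Op 4: read(P0, v1) -> 17. No state change.
Op 5: write(P3, v0, 123). refcount(pp0)=4>1 -> COPY to pp2. 3 ppages; refcounts: pp0:3 pp1:4 pp2:1
P0: v1 -> pp1 = 17
P1: v1 -> pp1 = 17
P2: v1 -> pp1 = 17
P3: v1 -> pp1 = 17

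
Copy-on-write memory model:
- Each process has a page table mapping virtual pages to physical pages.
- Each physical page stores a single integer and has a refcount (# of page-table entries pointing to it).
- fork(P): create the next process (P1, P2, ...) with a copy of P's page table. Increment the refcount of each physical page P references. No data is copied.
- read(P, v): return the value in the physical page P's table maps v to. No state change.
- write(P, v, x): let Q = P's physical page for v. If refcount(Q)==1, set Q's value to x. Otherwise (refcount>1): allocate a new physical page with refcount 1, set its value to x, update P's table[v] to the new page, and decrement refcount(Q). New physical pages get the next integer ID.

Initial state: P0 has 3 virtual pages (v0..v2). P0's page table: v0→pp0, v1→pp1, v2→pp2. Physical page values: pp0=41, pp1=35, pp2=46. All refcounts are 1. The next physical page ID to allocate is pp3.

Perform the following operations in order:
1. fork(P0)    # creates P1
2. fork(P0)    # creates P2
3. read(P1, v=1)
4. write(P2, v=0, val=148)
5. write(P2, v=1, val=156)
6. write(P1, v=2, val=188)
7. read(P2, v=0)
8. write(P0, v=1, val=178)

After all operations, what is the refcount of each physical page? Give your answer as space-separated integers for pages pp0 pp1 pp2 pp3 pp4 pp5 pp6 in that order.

Op 1: fork(P0) -> P1. 3 ppages; refcounts: pp0:2 pp1:2 pp2:2
Op 2: fork(P0) -> P2. 3 ppages; refcounts: pp0:3 pp1:3 pp2:3
Op 3: read(P1, v1) -> 35. No state change.
Op 4: write(P2, v0, 148). refcount(pp0)=3>1 -> COPY to pp3. 4 ppages; refcounts: pp0:2 pp1:3 pp2:3 pp3:1
Op 5: write(P2, v1, 156). refcount(pp1)=3>1 -> COPY to pp4. 5 ppages; refcounts: pp0:2 pp1:2 pp2:3 pp3:1 pp4:1
Op 6: write(P1, v2, 188). refcount(pp2)=3>1 -> COPY to pp5. 6 ppages; refcounts: pp0:2 pp1:2 pp2:2 pp3:1 pp4:1 pp5:1
Op 7: read(P2, v0) -> 148. No state change.
Op 8: write(P0, v1, 178). refcount(pp1)=2>1 -> COPY to pp6. 7 ppages; refcounts: pp0:2 pp1:1 pp2:2 pp3:1 pp4:1 pp5:1 pp6:1

Answer: 2 1 2 1 1 1 1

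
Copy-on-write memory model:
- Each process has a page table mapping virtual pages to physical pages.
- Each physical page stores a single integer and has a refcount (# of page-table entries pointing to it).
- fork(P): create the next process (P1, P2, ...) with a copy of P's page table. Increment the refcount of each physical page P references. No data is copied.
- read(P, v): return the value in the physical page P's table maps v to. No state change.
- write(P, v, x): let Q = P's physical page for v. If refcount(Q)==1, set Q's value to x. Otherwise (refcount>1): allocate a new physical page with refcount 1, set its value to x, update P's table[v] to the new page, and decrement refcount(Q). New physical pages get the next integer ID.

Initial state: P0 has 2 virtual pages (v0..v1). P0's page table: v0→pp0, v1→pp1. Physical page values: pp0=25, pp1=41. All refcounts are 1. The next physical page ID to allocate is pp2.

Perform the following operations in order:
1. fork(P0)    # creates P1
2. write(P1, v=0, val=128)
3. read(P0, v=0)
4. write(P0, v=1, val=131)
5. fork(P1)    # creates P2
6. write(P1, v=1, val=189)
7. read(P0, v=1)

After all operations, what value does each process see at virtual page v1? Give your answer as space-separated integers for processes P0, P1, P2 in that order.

Answer: 131 189 41

Derivation:
Op 1: fork(P0) -> P1. 2 ppages; refcounts: pp0:2 pp1:2
Op 2: write(P1, v0, 128). refcount(pp0)=2>1 -> COPY to pp2. 3 ppages; refcounts: pp0:1 pp1:2 pp2:1
Op 3: read(P0, v0) -> 25. No state change.
Op 4: write(P0, v1, 131). refcount(pp1)=2>1 -> COPY to pp3. 4 ppages; refcounts: pp0:1 pp1:1 pp2:1 pp3:1
Op 5: fork(P1) -> P2. 4 ppages; refcounts: pp0:1 pp1:2 pp2:2 pp3:1
Op 6: write(P1, v1, 189). refcount(pp1)=2>1 -> COPY to pp4. 5 ppages; refcounts: pp0:1 pp1:1 pp2:2 pp3:1 pp4:1
Op 7: read(P0, v1) -> 131. No state change.
P0: v1 -> pp3 = 131
P1: v1 -> pp4 = 189
P2: v1 -> pp1 = 41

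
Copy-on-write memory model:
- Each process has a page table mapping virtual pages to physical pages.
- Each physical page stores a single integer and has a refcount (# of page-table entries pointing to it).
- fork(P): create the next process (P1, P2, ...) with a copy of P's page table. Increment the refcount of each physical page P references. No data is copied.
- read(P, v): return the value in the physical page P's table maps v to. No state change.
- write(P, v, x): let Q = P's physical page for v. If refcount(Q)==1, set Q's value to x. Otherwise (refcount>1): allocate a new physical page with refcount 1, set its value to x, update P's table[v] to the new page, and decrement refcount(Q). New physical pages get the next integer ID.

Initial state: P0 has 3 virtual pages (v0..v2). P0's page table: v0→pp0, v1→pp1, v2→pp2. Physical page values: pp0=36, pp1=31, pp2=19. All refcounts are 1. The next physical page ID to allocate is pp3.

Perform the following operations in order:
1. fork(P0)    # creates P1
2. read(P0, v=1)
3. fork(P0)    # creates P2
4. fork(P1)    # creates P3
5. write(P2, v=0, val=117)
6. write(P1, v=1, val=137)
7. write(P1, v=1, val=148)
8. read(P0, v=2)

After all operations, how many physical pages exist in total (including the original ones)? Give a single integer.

Op 1: fork(P0) -> P1. 3 ppages; refcounts: pp0:2 pp1:2 pp2:2
Op 2: read(P0, v1) -> 31. No state change.
Op 3: fork(P0) -> P2. 3 ppages; refcounts: pp0:3 pp1:3 pp2:3
Op 4: fork(P1) -> P3. 3 ppages; refcounts: pp0:4 pp1:4 pp2:4
Op 5: write(P2, v0, 117). refcount(pp0)=4>1 -> COPY to pp3. 4 ppages; refcounts: pp0:3 pp1:4 pp2:4 pp3:1
Op 6: write(P1, v1, 137). refcount(pp1)=4>1 -> COPY to pp4. 5 ppages; refcounts: pp0:3 pp1:3 pp2:4 pp3:1 pp4:1
Op 7: write(P1, v1, 148). refcount(pp4)=1 -> write in place. 5 ppages; refcounts: pp0:3 pp1:3 pp2:4 pp3:1 pp4:1
Op 8: read(P0, v2) -> 19. No state change.

Answer: 5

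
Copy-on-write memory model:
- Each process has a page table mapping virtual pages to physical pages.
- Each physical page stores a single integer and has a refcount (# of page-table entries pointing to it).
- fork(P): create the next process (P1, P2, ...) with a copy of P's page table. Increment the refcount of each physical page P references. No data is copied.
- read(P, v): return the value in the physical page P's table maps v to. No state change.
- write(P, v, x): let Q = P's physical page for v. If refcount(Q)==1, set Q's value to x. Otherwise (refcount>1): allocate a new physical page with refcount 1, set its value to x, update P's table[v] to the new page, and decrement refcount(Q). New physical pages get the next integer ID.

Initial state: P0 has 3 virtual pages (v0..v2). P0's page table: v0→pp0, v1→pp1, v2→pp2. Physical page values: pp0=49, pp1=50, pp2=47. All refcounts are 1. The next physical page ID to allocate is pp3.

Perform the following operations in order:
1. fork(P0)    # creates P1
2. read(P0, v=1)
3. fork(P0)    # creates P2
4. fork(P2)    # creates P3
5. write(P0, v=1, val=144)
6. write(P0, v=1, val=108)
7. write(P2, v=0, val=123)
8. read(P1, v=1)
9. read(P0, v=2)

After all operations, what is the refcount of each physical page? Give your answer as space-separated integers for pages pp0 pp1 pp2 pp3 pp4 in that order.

Answer: 3 3 4 1 1

Derivation:
Op 1: fork(P0) -> P1. 3 ppages; refcounts: pp0:2 pp1:2 pp2:2
Op 2: read(P0, v1) -> 50. No state change.
Op 3: fork(P0) -> P2. 3 ppages; refcounts: pp0:3 pp1:3 pp2:3
Op 4: fork(P2) -> P3. 3 ppages; refcounts: pp0:4 pp1:4 pp2:4
Op 5: write(P0, v1, 144). refcount(pp1)=4>1 -> COPY to pp3. 4 ppages; refcounts: pp0:4 pp1:3 pp2:4 pp3:1
Op 6: write(P0, v1, 108). refcount(pp3)=1 -> write in place. 4 ppages; refcounts: pp0:4 pp1:3 pp2:4 pp3:1
Op 7: write(P2, v0, 123). refcount(pp0)=4>1 -> COPY to pp4. 5 ppages; refcounts: pp0:3 pp1:3 pp2:4 pp3:1 pp4:1
Op 8: read(P1, v1) -> 50. No state change.
Op 9: read(P0, v2) -> 47. No state change.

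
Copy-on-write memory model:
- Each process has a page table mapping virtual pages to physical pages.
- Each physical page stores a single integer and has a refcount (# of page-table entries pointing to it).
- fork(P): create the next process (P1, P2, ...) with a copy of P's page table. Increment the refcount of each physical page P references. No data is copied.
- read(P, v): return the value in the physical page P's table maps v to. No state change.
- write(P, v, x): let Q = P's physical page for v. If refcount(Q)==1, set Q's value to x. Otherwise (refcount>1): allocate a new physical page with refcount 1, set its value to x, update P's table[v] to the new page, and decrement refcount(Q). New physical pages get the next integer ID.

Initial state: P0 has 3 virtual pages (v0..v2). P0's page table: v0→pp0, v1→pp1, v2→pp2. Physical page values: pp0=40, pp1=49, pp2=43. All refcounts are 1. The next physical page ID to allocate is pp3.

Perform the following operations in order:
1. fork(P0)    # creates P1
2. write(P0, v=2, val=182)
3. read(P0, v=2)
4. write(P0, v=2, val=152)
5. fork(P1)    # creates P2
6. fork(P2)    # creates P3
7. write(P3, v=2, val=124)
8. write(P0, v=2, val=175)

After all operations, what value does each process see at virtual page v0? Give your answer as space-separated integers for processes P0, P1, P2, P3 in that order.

Answer: 40 40 40 40

Derivation:
Op 1: fork(P0) -> P1. 3 ppages; refcounts: pp0:2 pp1:2 pp2:2
Op 2: write(P0, v2, 182). refcount(pp2)=2>1 -> COPY to pp3. 4 ppages; refcounts: pp0:2 pp1:2 pp2:1 pp3:1
Op 3: read(P0, v2) -> 182. No state change.
Op 4: write(P0, v2, 152). refcount(pp3)=1 -> write in place. 4 ppages; refcounts: pp0:2 pp1:2 pp2:1 pp3:1
Op 5: fork(P1) -> P2. 4 ppages; refcounts: pp0:3 pp1:3 pp2:2 pp3:1
Op 6: fork(P2) -> P3. 4 ppages; refcounts: pp0:4 pp1:4 pp2:3 pp3:1
Op 7: write(P3, v2, 124). refcount(pp2)=3>1 -> COPY to pp4. 5 ppages; refcounts: pp0:4 pp1:4 pp2:2 pp3:1 pp4:1
Op 8: write(P0, v2, 175). refcount(pp3)=1 -> write in place. 5 ppages; refcounts: pp0:4 pp1:4 pp2:2 pp3:1 pp4:1
P0: v0 -> pp0 = 40
P1: v0 -> pp0 = 40
P2: v0 -> pp0 = 40
P3: v0 -> pp0 = 40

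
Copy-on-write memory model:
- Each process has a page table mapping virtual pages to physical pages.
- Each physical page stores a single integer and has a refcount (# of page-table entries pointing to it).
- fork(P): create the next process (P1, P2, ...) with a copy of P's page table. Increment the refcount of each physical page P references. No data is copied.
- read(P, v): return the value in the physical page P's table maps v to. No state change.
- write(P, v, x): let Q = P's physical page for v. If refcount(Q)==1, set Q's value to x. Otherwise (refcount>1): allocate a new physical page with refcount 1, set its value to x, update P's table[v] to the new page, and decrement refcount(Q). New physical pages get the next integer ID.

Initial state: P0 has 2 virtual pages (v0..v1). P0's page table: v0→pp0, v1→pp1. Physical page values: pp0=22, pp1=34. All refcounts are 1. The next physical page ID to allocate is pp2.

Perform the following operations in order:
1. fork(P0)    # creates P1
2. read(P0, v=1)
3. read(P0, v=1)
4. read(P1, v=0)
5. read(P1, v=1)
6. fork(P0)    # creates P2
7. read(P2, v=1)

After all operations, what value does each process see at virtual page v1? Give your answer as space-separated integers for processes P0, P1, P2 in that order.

Answer: 34 34 34

Derivation:
Op 1: fork(P0) -> P1. 2 ppages; refcounts: pp0:2 pp1:2
Op 2: read(P0, v1) -> 34. No state change.
Op 3: read(P0, v1) -> 34. No state change.
Op 4: read(P1, v0) -> 22. No state change.
Op 5: read(P1, v1) -> 34. No state change.
Op 6: fork(P0) -> P2. 2 ppages; refcounts: pp0:3 pp1:3
Op 7: read(P2, v1) -> 34. No state change.
P0: v1 -> pp1 = 34
P1: v1 -> pp1 = 34
P2: v1 -> pp1 = 34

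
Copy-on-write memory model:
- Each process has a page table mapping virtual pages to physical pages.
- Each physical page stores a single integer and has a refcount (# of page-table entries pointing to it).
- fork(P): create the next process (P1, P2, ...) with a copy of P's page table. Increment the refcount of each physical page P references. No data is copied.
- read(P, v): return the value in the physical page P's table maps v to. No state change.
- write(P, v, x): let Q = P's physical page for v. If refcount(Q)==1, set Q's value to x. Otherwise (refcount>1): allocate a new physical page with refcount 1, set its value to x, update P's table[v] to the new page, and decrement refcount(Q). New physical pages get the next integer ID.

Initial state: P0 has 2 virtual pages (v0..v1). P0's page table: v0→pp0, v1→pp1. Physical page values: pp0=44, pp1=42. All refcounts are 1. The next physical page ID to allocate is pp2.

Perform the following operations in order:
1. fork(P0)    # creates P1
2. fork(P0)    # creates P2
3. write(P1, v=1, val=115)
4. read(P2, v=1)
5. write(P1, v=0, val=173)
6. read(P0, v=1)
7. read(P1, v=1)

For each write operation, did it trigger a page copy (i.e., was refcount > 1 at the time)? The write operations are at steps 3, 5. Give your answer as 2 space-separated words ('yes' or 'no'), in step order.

Op 1: fork(P0) -> P1. 2 ppages; refcounts: pp0:2 pp1:2
Op 2: fork(P0) -> P2. 2 ppages; refcounts: pp0:3 pp1:3
Op 3: write(P1, v1, 115). refcount(pp1)=3>1 -> COPY to pp2. 3 ppages; refcounts: pp0:3 pp1:2 pp2:1
Op 4: read(P2, v1) -> 42. No state change.
Op 5: write(P1, v0, 173). refcount(pp0)=3>1 -> COPY to pp3. 4 ppages; refcounts: pp0:2 pp1:2 pp2:1 pp3:1
Op 6: read(P0, v1) -> 42. No state change.
Op 7: read(P1, v1) -> 115. No state change.

yes yes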